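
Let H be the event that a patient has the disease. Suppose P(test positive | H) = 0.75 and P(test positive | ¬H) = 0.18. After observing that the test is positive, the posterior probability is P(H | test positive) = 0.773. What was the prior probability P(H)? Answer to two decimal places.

In odds form, posterior odds = prior odds × likelihood ratio, so prior odds = posterior odds ÷ LR.
Posterior odds = 0.773/(1−0.773) = 3.4053. LR = 0.75/0.18 = 4.1667.
Prior odds = 3.4053/4.1667 = 0.8173, so P(H) = 0.8173/(1+0.8173) ≈ 0.45.

P(H) = 0.45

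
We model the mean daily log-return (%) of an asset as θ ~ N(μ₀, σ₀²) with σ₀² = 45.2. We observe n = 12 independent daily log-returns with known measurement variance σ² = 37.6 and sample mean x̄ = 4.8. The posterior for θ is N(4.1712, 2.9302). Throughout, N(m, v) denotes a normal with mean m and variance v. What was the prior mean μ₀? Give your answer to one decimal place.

With known observation variance, the Normal–Normal posterior has precision τ_n = τ₀ + n/σ² and mean μ_n = (τ₀μ₀ + (n/σ²)x̄)/τ_n.
Here τ₀ = 1/45.2 = 0.022124 and τ_data = 12/37.6 = 0.319149, so τ_n = 0.341273.
Rearranging for μ₀: μ₀ = (μ_n·τ_n − τ_data·x̄)/τ₀ = (4.1712·0.341273 − 0.319149·4.8) / 0.022124 = -0.108397/0.022124 ≈ -4.9.

μ₀ = -4.9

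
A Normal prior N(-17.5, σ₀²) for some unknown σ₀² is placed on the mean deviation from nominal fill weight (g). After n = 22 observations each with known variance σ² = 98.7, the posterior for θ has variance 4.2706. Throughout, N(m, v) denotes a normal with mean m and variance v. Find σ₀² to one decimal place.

σ₀² = 88.8

For the Normal–Normal model with known σ², precisions add: τ_n = τ₀ + n/σ².
So 1/σ₀² = 1/4.2706 − 22/98.7 = 0.234159 − 0.222898 = 0.011261.
Hence σ₀² = 1/0.011261 ≈ 88.8.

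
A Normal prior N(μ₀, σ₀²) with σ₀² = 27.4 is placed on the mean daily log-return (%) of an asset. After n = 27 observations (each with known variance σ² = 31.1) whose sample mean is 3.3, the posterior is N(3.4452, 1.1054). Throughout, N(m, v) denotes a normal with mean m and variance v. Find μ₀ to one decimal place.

μ₀ = 6.9

With known observation variance, the Normal–Normal posterior has precision τ_n = τ₀ + n/σ² and mean μ_n = (τ₀μ₀ + (n/σ²)x̄)/τ_n.
Here τ₀ = 1/27.4 = 0.036496 and τ_data = 27/31.1 = 0.868167, so τ_n = 0.904663.
Rearranging for μ₀: μ₀ = (μ_n·τ_n − τ_data·x̄)/τ₀ = (3.4452·0.904663 − 0.868167·3.3) / 0.036496 = 0.251794/0.036496 ≈ 6.9.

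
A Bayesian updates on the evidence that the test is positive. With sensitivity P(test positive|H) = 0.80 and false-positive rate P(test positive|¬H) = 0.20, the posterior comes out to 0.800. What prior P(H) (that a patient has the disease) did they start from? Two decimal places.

P(H) = 0.50

In odds form, posterior odds = prior odds × likelihood ratio, so prior odds = posterior odds ÷ LR.
Posterior odds = 0.800/(1−0.800) = 4.0000. LR = 0.80/0.20 = 4.0000.
Prior odds = 4.0000/4.0000 = 1.0000, so P(H) = 1.0000/(1+1.0000) ≈ 0.50.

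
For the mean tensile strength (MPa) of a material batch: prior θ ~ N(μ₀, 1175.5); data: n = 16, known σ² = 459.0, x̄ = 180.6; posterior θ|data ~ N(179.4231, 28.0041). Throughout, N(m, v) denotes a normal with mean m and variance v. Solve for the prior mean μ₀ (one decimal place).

μ₀ = 131.2

With known observation variance, the Normal–Normal posterior has precision τ_n = τ₀ + n/σ² and mean μ_n = (τ₀μ₀ + (n/σ²)x̄)/τ_n.
Here τ₀ = 1/1175.5 = 0.000851 and τ_data = 16/459.0 = 0.034858, so τ_n = 0.035709.
Rearranging for μ₀: μ₀ = (μ_n·τ_n − τ_data·x̄)/τ₀ = (179.4231·0.035709 − 0.034858·180.6) / 0.000851 = 0.111665/0.000851 ≈ 131.2.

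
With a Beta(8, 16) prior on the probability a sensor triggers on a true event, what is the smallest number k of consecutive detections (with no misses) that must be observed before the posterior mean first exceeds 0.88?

k = 110

After k detections and 0 misses the posterior is Beta(8+k, 16), with mean (8+k)/(8+16+k).
Set (8+k)/(24+k) > 0.88 and solve: k > (0.88·24 − 8)/(1 − 0.88) = 109.333.
The smallest integer exceeding 109.333 is 110, and checking k=110: (118)/(134) = 0.8806 > 0.88.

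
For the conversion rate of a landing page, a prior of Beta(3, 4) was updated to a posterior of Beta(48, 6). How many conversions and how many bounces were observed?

Under Beta–binomial conjugacy the posterior parameters are (a+s, b+f).
Match parameters: s=48−3=45, f=6−4=2.

45 conversions and 2 bounces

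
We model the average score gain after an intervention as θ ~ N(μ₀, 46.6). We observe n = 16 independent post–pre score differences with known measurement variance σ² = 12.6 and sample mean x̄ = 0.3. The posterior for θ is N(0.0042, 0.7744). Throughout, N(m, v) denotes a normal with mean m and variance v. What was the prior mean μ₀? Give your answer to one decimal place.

The posterior mean is a precision-weighted average: μ_n = (τ₀μ₀ + τ_data·x̄)/(τ₀+τ_data), with τ₀=1/σ₀² and τ_data=n/σ².
Here τ₀ = 1/46.6 = 0.021459 and τ_data = 16/12.6 = 1.269841, so τ_n = 1.291300.
Rearranging for μ₀: μ₀ = (μ_n·τ_n − τ_data·x̄)/τ₀ = (0.0042·1.291300 − 1.269841·0.3) / 0.021459 = -0.375529/0.021459 ≈ -17.5.

μ₀ = -17.5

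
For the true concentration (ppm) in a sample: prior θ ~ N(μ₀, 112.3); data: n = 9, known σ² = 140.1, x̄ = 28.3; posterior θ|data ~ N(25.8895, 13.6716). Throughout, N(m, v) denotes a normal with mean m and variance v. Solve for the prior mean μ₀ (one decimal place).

With known observation variance, the Normal–Normal posterior has precision τ_n = τ₀ + n/σ² and mean μ_n = (τ₀μ₀ + (n/σ²)x̄)/τ_n.
Here τ₀ = 1/112.3 = 0.008905 and τ_data = 9/140.1 = 0.064240, so τ_n = 0.073145.
Rearranging for μ₀: μ₀ = (μ_n·τ_n − τ_data·x̄)/τ₀ = (25.8895·0.073145 − 0.064240·28.3) / 0.008905 = 0.075695/0.008905 ≈ 8.5.

μ₀ = 8.5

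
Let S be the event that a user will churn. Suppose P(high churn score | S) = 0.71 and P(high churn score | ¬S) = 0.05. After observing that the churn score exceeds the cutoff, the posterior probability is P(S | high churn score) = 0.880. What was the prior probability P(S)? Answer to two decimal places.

In odds form, posterior odds = prior odds × likelihood ratio, so prior odds = posterior odds ÷ LR.
Posterior odds = 0.880/(1−0.880) = 7.3333. LR = 0.71/0.05 = 14.2000.
Prior odds = 7.3333/14.2000 = 0.5164, so P(S) = 0.5164/(1+0.5164) ≈ 0.34.

P(S) = 0.34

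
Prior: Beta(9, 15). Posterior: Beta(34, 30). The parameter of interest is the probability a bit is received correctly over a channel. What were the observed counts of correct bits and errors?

Under Beta–binomial conjugacy the posterior parameters are (α+s, β+f).
Match parameters: s=34−9=25, f=30−15=15.

25 correct bits and 15 errors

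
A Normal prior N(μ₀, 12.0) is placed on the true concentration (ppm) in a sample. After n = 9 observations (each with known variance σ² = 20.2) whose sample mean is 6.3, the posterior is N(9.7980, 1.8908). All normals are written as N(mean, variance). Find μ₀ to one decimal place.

With known observation variance, the Normal–Normal posterior has precision τ_n = τ₀ + n/σ² and mean μ_n = (τ₀μ₀ + (n/σ²)x̄)/τ_n.
Here τ₀ = 1/12.0 = 0.083333 and τ_data = 9/20.2 = 0.445545, so τ_n = 0.528878.
Rearranging for μ₀: μ₀ = (μ_n·τ_n − τ_data·x̄)/τ₀ = (9.7980·0.528878 − 0.445545·6.3) / 0.083333 = 2.375013/0.083333 ≈ 28.5.

μ₀ = 28.5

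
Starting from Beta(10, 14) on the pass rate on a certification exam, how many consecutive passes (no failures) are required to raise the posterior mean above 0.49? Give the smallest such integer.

After k passes and 0 failures the posterior is Beta(10+k, 14), with mean (10+k)/(10+14+k).
Set (10+k)/(24+k) > 0.49 and solve: k > (0.49·24 − 10)/(1 − 0.49) = 3.451.
The smallest integer exceeding 3.451 is 4, and checking k=4: (14)/(28) = 0.5000 > 0.49.

k = 4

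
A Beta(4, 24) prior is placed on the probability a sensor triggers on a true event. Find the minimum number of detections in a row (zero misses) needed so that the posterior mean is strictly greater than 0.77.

After k detections and 0 misses the posterior is Beta(4+k, 24), with mean (4+k)/(4+24+k).
Set (4+k)/(28+k) > 0.77 and solve: k > (0.77·28 − 4)/(1 − 0.77) = 76.348.
The smallest integer exceeding 76.348 is 77, and checking k=77: (81)/(105) = 0.7714 > 0.77.

k = 77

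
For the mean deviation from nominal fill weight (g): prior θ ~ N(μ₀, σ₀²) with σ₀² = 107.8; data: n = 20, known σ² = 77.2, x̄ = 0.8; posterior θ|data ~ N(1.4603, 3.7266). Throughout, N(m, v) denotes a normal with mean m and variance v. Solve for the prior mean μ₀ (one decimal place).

μ₀ = 19.9

With known observation variance, the Normal–Normal posterior has precision τ_n = τ₀ + n/σ² and mean μ_n = (τ₀μ₀ + (n/σ²)x̄)/τ_n.
Here τ₀ = 1/107.8 = 0.009276 and τ_data = 20/77.2 = 0.259067, so τ_n = 0.268343.
Rearranging for μ₀: μ₀ = (μ_n·τ_n − τ_data·x̄)/τ₀ = (1.4603·0.268343 − 0.259067·0.8) / 0.009276 = 0.184608/0.009276 ≈ 19.9.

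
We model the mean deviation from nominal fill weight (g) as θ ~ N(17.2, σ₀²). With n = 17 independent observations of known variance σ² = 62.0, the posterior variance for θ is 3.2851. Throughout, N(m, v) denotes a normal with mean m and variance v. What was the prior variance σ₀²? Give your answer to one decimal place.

σ₀² = 33.1

For the Normal–Normal model with known σ², precisions add: τ_n = τ₀ + n/σ².
So 1/σ₀² = 1/3.2851 − 17/62.0 = 0.304405 − 0.274194 = 0.030211.
Hence σ₀² = 1/0.030211 ≈ 33.1.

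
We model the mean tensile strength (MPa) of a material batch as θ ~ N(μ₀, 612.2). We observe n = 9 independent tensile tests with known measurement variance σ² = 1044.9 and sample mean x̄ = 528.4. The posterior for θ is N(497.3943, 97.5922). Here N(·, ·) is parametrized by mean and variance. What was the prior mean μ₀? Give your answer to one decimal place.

With known observation variance, the Normal–Normal posterior has precision τ_n = τ₀ + n/σ² and mean μ_n = (τ₀μ₀ + (n/σ²)x̄)/τ_n.
Here τ₀ = 1/612.2 = 0.001633 and τ_data = 9/1044.9 = 0.008613, so τ_n = 0.010246.
Rearranging for μ₀: μ₀ = (μ_n·τ_n − τ_data·x̄)/τ₀ = (497.3943·0.010246 − 0.008613·528.4) / 0.001633 = 0.545193/0.001633 ≈ 333.9.

μ₀ = 333.9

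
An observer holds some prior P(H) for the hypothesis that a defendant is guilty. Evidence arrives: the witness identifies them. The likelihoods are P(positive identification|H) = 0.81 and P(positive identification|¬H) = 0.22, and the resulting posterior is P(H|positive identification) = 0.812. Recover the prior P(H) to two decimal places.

Bayes' rule in odds form gives O(H|E) = O(H)·[P(E|H)/P(E|¬H)], hence O(H) = O(H|E)/LR.
Posterior odds = 0.812/(1−0.812) = 4.3191. LR = 0.81/0.22 = 3.6818.
Prior odds = 4.3191/3.6818 = 1.1731, so P(H) = 1.1731/(1+1.1731) ≈ 0.54.

P(H) = 0.54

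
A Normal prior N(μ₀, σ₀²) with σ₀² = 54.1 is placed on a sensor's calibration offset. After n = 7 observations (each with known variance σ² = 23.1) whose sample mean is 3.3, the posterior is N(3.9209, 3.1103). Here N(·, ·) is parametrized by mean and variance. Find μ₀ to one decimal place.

The posterior mean is a precision-weighted average: μ_n = (τ₀μ₀ + τ_data·x̄)/(τ₀+τ_data), with τ₀=1/σ₀² and τ_data=n/σ².
Here τ₀ = 1/54.1 = 0.018484 and τ_data = 7/23.1 = 0.303030, so τ_n = 0.321514.
Rearranging for μ₀: μ₀ = (μ_n·τ_n − τ_data·x̄)/τ₀ = (3.9209·0.321514 − 0.303030·3.3) / 0.018484 = 0.260625/0.018484 ≈ 14.1.

μ₀ = 14.1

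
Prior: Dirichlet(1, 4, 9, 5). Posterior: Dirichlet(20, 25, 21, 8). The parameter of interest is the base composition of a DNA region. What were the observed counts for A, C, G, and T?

For a Dirichlet(α) prior with multinomial counts c, the posterior is Dirichlet(α + c) componentwise.
Counts are posterior − prior componentwise: 20−1=19, 25−4=21, 21−9=12, 8−5=3.

counts (19, 21, 12, 3)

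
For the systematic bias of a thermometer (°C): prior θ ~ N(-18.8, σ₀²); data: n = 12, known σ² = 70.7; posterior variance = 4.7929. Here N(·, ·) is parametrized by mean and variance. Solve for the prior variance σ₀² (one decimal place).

For the Normal–Normal model with known σ², precisions add: τ_n = τ₀ + n/σ².
So 1/σ₀² = 1/4.7929 − 12/70.7 = 0.208642 − 0.169731 = 0.038911.
Hence σ₀² = 1/0.038911 ≈ 25.7.

σ₀² = 25.7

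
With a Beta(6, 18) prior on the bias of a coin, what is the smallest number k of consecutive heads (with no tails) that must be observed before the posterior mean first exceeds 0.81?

After k heads and 0 tails the posterior is Beta(6+k, 18), with mean (6+k)/(6+18+k).
Set (6+k)/(24+k) > 0.81 and solve: k > (0.81·24 − 6)/(1 − 0.81) = 70.737.
The smallest integer exceeding 70.737 is 71, and checking k=71: (77)/(95) = 0.8105 > 0.81.

k = 71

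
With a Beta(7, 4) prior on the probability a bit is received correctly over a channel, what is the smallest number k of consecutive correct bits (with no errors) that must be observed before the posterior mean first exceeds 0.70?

k = 3

After k correct bits and 0 errors the posterior is Beta(7+k, 4), with mean (7+k)/(7+4+k).
Set (7+k)/(11+k) > 0.70 and solve: k > (0.70·11 − 7)/(1 − 0.70) = 2.333.
The smallest integer exceeding 2.333 is 3.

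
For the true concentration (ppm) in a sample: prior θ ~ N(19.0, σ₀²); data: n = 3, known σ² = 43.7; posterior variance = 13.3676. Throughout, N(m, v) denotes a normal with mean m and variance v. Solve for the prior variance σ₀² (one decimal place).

σ₀² = 162.4

For the Normal–Normal model with known σ², precisions add: τ_n = τ₀ + n/σ².
So 1/σ₀² = 1/13.3676 − 3/43.7 = 0.074808 − 0.068650 = 0.006158.
Hence σ₀² = 1/0.006158 ≈ 162.4.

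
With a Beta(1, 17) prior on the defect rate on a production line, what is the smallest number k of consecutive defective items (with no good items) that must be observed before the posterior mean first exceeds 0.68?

After k defective items and 0 good items the posterior is Beta(1+k, 17), with mean (1+k)/(1+17+k).
Set (1+k)/(18+k) > 0.68 and solve: k > (0.68·18 − 1)/(1 − 0.68) = 35.125.
The smallest integer exceeding 35.125 is 36, and checking k=36: (37)/(54) = 0.6852 > 0.68.

k = 36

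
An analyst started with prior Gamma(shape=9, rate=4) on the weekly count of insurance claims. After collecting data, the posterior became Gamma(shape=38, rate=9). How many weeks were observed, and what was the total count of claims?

n = 5 weeks with total 29 claims

Gamma–Poisson conjugacy: posterior shape = α + Σxᵢ, posterior rate = β + n.
Matching: Σxᵢ = 38 − 9 = 29 and n = 9 − 4 = 5.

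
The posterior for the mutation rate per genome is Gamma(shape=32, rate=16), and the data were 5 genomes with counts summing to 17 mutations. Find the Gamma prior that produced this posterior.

A Gamma(α, β) prior (rate parametrization) on a Poisson rate with n observations summing to S gives posterior Gamma(α+S, β+n).
So α = 32 − 17 = 15 and β = 16 − 5 = 11.

Gamma(shape=15, rate=11)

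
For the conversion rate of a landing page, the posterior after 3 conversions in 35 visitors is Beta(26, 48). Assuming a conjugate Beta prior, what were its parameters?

Beta(23, 16)

Under Beta–binomial conjugacy the posterior parameters are (α+s, β+f).
So α = 26 − 3 = 23 and β = 48 − 32 = 16.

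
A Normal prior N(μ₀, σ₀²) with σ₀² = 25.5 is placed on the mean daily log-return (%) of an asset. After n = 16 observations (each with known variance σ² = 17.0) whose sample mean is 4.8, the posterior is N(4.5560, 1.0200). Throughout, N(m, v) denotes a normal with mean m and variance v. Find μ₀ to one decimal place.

μ₀ = -1.3

With known observation variance, the Normal–Normal posterior has precision τ_n = τ₀ + n/σ² and mean μ_n = (τ₀μ₀ + (n/σ²)x̄)/τ_n.
Here τ₀ = 1/25.5 = 0.039216 and τ_data = 16/17.0 = 0.941176, so τ_n = 0.980392.
Rearranging for μ₀: μ₀ = (μ_n·τ_n − τ_data·x̄)/τ₀ = (4.5560·0.980392 − 0.941176·4.8) / 0.039216 = -0.050979/0.039216 ≈ -1.3.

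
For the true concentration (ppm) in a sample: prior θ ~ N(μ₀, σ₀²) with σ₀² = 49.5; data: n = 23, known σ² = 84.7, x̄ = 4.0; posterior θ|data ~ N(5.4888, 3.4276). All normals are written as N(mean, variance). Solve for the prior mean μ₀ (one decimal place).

With known observation variance, the Normal–Normal posterior has precision τ_n = τ₀ + n/σ² and mean μ_n = (τ₀μ₀ + (n/σ²)x̄)/τ_n.
Here τ₀ = 1/49.5 = 0.020202 and τ_data = 23/84.7 = 0.271547, so τ_n = 0.291749.
Rearranging for μ₀: μ₀ = (μ_n·τ_n − τ_data·x̄)/τ₀ = (5.4888·0.291749 − 0.271547·4.0) / 0.020202 = 0.515164/0.020202 ≈ 25.5.

μ₀ = 25.5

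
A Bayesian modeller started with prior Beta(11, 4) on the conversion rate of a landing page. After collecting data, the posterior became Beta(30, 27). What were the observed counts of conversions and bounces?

19 conversions and 23 bounces

A Beta(α, β) prior with s successes and f failures in binomial data gives a Beta(α+s, β+f) posterior.
Match parameters: s=30−11=19, f=27−4=23.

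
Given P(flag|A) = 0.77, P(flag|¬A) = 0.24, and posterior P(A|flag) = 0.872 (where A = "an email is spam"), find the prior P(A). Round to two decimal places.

P(A) = 0.68

In odds form, posterior odds = prior odds × likelihood ratio, so prior odds = posterior odds ÷ LR.
Posterior odds = 0.872/(1−0.872) = 6.8125. LR = 0.77/0.24 = 3.2083.
Prior odds = 6.8125/3.2083 = 2.1234, so P(A) = 2.1234/(1+2.1234) ≈ 0.68.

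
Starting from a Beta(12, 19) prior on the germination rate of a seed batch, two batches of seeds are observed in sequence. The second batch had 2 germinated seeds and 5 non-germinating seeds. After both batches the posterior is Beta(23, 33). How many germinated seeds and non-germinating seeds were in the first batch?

Because Beta–binomial updating is additive in the counts, the combined data contributed (α_post−α_prior, β_post−β_prior) successes and failures.
Total across both batches: 23−12=11 germinated seeds, 33−19=14 non-germinating seeds.
Subtract the second batch: 11−2=9 germinated seeds and 14−5=9 non-germinating seeds.

9 germinated seeds and 9 non-germinating seeds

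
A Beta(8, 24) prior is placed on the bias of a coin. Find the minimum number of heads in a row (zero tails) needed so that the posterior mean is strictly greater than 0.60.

k = 29

After k heads and 0 tails the posterior is Beta(8+k, 24), with mean (8+k)/(8+24+k).
Set (8+k)/(32+k) > 0.60 and solve: k > (0.60·32 − 8)/(1 − 0.60) = 28.000.
The smallest integer exceeding 28.000 is 29, and checking k=29: (37)/(61) = 0.6066 > 0.60.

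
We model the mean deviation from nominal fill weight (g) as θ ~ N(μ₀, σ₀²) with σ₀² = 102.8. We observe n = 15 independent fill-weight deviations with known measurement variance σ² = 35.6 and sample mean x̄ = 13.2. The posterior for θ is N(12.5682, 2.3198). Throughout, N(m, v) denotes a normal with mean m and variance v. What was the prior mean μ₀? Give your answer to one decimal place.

With known observation variance, the Normal–Normal posterior has precision τ_n = τ₀ + n/σ² and mean μ_n = (τ₀μ₀ + (n/σ²)x̄)/τ_n.
Here τ₀ = 1/102.8 = 0.009728 and τ_data = 15/35.6 = 0.421348, so τ_n = 0.431076.
Rearranging for μ₀: μ₀ = (μ_n·τ_n − τ_data·x̄)/τ₀ = (12.5682·0.431076 − 0.421348·13.2) / 0.009728 = -0.143944/0.009728 ≈ -14.8.

μ₀ = -14.8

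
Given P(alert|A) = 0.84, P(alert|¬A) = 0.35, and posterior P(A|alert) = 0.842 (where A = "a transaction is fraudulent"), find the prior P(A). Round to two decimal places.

Bayes' rule in odds form gives O(A|E) = O(A)·[P(E|A)/P(E|¬A)], hence O(A) = O(A|E)/LR.
Posterior odds = 0.842/(1−0.842) = 5.3291. LR = 0.84/0.35 = 2.4000.
Prior odds = 5.3291/2.4000 = 2.2205, so P(A) = 2.2205/(1+2.2205) ≈ 0.69.

P(A) = 0.69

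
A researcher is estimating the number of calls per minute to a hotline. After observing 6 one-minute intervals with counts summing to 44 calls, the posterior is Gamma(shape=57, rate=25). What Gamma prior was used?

Gamma(shape=13, rate=19)

A Gamma(α, β) prior (rate parametrization) on a Poisson rate with n observations summing to S gives posterior Gamma(α+S, β+n).
So α = 57 − 44 = 13 and β = 25 − 6 = 19.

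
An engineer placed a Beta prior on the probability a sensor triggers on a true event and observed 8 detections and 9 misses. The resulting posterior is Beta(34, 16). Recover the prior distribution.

Under Beta–binomial conjugacy the posterior parameters are (a+s, b+f).
So a = 34 − 8 = 26 and b = 16 − 9 = 7.

Beta(26, 7)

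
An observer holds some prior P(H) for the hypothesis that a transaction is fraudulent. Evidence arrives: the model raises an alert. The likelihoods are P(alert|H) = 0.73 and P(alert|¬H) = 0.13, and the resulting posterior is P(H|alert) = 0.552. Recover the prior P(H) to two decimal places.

Bayes' rule in odds form gives O(H|E) = O(H)·[P(E|H)/P(E|¬H)], hence O(H) = O(H|E)/LR.
Posterior odds = 0.552/(1−0.552) = 1.2321. LR = 0.73/0.13 = 5.6154.
Prior odds = 1.2321/5.6154 = 0.2194, so P(H) = 0.2194/(1+0.2194) ≈ 0.18.

P(H) = 0.18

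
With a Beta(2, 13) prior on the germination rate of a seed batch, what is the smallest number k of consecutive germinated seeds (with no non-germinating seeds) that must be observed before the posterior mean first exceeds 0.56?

k = 15

After k germinated seeds and 0 non-germinating seeds the posterior is Beta(2+k, 13), with mean (2+k)/(2+13+k).
Set (2+k)/(15+k) > 0.56 and solve: k > (0.56·15 − 2)/(1 − 0.56) = 14.545.
The smallest integer exceeding 14.545 is 15, and checking k=15: (17)/(30) = 0.5667 > 0.56.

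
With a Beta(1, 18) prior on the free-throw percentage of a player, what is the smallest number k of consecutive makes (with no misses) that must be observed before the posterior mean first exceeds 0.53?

After k makes and 0 misses the posterior is Beta(1+k, 18), with mean (1+k)/(1+18+k).
Set (1+k)/(19+k) > 0.53 and solve: k > (0.53·19 − 1)/(1 − 0.53) = 19.298.
The smallest integer exceeding 19.298 is 20, and checking k=20: (21)/(39) = 0.5385 > 0.53.

k = 20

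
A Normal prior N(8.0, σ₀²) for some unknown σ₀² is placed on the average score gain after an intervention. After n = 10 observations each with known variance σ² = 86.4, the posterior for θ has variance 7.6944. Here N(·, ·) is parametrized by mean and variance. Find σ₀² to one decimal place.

σ₀² = 70.3

For the Normal–Normal model with known σ², precisions add: τ_n = τ₀ + n/σ².
So 1/σ₀² = 1/7.6944 − 10/86.4 = 0.129965 − 0.115741 = 0.014224.
Hence σ₀² = 1/0.014224 ≈ 70.3.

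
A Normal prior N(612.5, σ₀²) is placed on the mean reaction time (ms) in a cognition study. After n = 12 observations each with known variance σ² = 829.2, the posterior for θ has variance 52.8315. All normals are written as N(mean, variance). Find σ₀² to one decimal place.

σ₀² = 224.4

Posterior precision equals prior precision plus data precision: 1/σ_n² = 1/σ₀² + n/σ².
So 1/σ₀² = 1/52.8315 − 12/829.2 = 0.018928 − 0.014472 = 0.004456.
Hence σ₀² = 1/0.004456 ≈ 224.4.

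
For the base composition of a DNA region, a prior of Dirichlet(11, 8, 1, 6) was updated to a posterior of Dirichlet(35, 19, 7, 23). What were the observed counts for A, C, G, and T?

For a Dirichlet(α) prior with multinomial counts c, the posterior is Dirichlet(α + c) componentwise.
Counts are posterior − prior componentwise: 35−11=24, 19−8=11, 7−1=6, 23−6=17.

counts (24, 11, 6, 17)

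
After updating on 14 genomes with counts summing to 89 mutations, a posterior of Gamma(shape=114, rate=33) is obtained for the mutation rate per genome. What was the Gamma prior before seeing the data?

Gamma(shape=25, rate=19)

A Gamma(α, β) prior (rate parametrization) on a Poisson rate with n observations summing to S gives posterior Gamma(α+S, β+n).
So α = 114 − 89 = 25 and β = 33 − 14 = 19.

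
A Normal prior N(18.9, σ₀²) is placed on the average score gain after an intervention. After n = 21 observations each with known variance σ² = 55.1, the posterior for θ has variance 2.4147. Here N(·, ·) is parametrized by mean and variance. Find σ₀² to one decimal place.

σ₀² = 30.3

Posterior precision equals prior precision plus data precision: 1/σ_n² = 1/σ₀² + n/σ².
So 1/σ₀² = 1/2.4147 − 21/55.1 = 0.414130 − 0.381125 = 0.033005.
Hence σ₀² = 1/0.033005 ≈ 30.3.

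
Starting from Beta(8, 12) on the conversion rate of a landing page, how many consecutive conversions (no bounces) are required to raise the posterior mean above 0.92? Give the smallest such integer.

After k conversions and 0 bounces the posterior is Beta(8+k, 12), with mean (8+k)/(8+12+k).
Set (8+k)/(20+k) > 0.92 and solve: k > (0.92·20 − 8)/(1 − 0.92) = 130.000.
The smallest integer exceeding 130.000 is 131.

k = 131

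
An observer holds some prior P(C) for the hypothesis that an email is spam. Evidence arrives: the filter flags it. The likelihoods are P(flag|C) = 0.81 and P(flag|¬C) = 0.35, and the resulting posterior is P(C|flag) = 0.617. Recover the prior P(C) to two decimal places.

P(C) = 0.41

In odds form, posterior odds = prior odds × likelihood ratio, so prior odds = posterior odds ÷ LR.
Posterior odds = 0.617/(1−0.617) = 1.6110. LR = 0.81/0.35 = 2.3143.
Prior odds = 1.6110/2.3143 = 0.6961, so P(C) = 0.6961/(1+0.6961) ≈ 0.41.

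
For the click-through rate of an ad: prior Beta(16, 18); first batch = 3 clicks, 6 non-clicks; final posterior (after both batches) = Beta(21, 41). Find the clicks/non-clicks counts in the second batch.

Because Beta–binomial updating is additive in the counts, the combined data contributed (α_post−α_prior, β_post−β_prior) successes and failures.
Total across both batches: 21−16=5 clicks, 41−18=23 non-clicks.
Subtract the first batch: 5−3=2 clicks and 23−6=17 non-clicks.

2 clicks and 17 non-clicks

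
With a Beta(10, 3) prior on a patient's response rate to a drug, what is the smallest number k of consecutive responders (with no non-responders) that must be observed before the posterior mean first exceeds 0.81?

k = 3

After k responders and 0 non-responders the posterior is Beta(10+k, 3), with mean (10+k)/(10+3+k).
Set (10+k)/(13+k) > 0.81 and solve: k > (0.81·13 − 10)/(1 − 0.81) = 2.789.
The smallest integer exceeding 2.789 is 3, and checking k=3: (13)/(16) = 0.8125 > 0.81.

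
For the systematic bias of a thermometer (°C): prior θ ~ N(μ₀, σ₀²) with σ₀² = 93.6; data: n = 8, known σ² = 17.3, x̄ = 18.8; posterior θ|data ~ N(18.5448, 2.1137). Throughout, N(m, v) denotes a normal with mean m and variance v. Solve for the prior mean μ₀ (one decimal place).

μ₀ = 7.5

With known observation variance, the Normal–Normal posterior has precision τ_n = τ₀ + n/σ² and mean μ_n = (τ₀μ₀ + (n/σ²)x̄)/τ_n.
Here τ₀ = 1/93.6 = 0.010684 and τ_data = 8/17.3 = 0.462428, so τ_n = 0.473112.
Rearranging for μ₀: μ₀ = (μ_n·τ_n − τ_data·x̄)/τ₀ = (18.5448·0.473112 − 0.462428·18.8) / 0.010684 = 0.080121/0.010684 ≈ 7.5.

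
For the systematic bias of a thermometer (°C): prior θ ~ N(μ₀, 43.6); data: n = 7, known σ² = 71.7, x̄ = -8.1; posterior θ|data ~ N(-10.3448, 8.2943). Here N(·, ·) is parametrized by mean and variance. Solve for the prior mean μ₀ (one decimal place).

μ₀ = -19.9

With known observation variance, the Normal–Normal posterior has precision τ_n = τ₀ + n/σ² and mean μ_n = (τ₀μ₀ + (n/σ²)x̄)/τ_n.
Here τ₀ = 1/43.6 = 0.022936 and τ_data = 7/71.7 = 0.097629, so τ_n = 0.120565.
Rearranging for μ₀: μ₀ = (μ_n·τ_n − τ_data·x̄)/τ₀ = (-10.3448·0.120565 − 0.097629·-8.1) / 0.022936 = -0.456426/0.022936 ≈ -19.9.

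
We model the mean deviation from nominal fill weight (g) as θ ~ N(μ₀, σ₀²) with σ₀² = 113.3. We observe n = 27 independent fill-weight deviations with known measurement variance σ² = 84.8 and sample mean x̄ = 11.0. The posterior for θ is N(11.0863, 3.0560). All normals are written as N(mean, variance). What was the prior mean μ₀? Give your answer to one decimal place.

μ₀ = 14.2

With known observation variance, the Normal–Normal posterior has precision τ_n = τ₀ + n/σ² and mean μ_n = (τ₀μ₀ + (n/σ²)x̄)/τ_n.
Here τ₀ = 1/113.3 = 0.008826 and τ_data = 27/84.8 = 0.318396, so τ_n = 0.327222.
Rearranging for μ₀: μ₀ = (μ_n·τ_n − τ_data·x̄)/τ₀ = (11.0863·0.327222 − 0.318396·11.0) / 0.008826 = 0.125325/0.008826 ≈ 14.2.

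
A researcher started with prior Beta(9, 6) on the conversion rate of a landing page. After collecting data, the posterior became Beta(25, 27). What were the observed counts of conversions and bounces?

16 conversions and 21 bounces

Under Beta–binomial conjugacy the posterior parameters are (a+s, b+f).
Match parameters: s=25−9=16, f=27−6=21.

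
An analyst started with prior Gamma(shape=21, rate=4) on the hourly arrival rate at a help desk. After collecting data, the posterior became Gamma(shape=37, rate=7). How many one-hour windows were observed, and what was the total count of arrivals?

A Gamma(α, β) prior (rate parametrization) on a Poisson rate with n observations summing to S gives posterior Gamma(α+S, β+n).
Matching: Σxᵢ = 37 − 21 = 16 and n = 7 − 4 = 3.

n = 3 one-hour windows with total 16 arrivals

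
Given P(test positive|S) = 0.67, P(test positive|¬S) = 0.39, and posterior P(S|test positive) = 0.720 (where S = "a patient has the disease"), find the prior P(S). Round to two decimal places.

In odds form, posterior odds = prior odds × likelihood ratio, so prior odds = posterior odds ÷ LR.
Posterior odds = 0.720/(1−0.720) = 2.5714. LR = 0.67/0.39 = 1.7179.
Prior odds = 2.5714/1.7179 = 1.4968, so P(S) = 1.4968/(1+1.4968) ≈ 0.60.

P(S) = 0.60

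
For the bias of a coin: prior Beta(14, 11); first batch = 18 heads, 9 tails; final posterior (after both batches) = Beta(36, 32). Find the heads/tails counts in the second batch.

4 heads and 12 tails

Because Beta–binomial updating is additive in the counts, the combined data contributed (α_post−α_prior, β_post−β_prior) successes and failures.
Total across both batches: 36−14=22 heads, 32−11=21 tails.
Subtract the first batch: 22−18=4 heads and 21−9=12 tails.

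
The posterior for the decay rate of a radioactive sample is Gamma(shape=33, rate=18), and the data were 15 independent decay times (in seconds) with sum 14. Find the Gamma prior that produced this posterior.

Gamma(shape=18, rate=4)

Gamma–exponential conjugacy: posterior shape = α + n, posterior rate = β + Σtᵢ.
So α = 33 − 15 = 18 and β = 18 − 14 = 4.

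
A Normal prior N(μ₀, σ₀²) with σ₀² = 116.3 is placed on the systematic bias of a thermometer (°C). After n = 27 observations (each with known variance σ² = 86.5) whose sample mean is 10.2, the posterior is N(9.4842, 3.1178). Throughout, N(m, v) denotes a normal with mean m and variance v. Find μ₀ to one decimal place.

The posterior mean is a precision-weighted average: μ_n = (τ₀μ₀ + τ_data·x̄)/(τ₀+τ_data), with τ₀=1/σ₀² and τ_data=n/σ².
Here τ₀ = 1/116.3 = 0.008598 and τ_data = 27/86.5 = 0.312139, so τ_n = 0.320737.
Rearranging for μ₀: μ₀ = (μ_n·τ_n − τ_data·x̄)/τ₀ = (9.4842·0.320737 − 0.312139·10.2) / 0.008598 = -0.141884/0.008598 ≈ -16.5.

μ₀ = -16.5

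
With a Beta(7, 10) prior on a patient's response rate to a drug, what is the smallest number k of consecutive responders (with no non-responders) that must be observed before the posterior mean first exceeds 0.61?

After k responders and 0 non-responders the posterior is Beta(7+k, 10), with mean (7+k)/(7+10+k).
Set (7+k)/(17+k) > 0.61 and solve: k > (0.61·17 − 7)/(1 − 0.61) = 8.641.
The smallest integer exceeding 8.641 is 9, and checking k=9: (16)/(26) = 0.6154 > 0.61.

k = 9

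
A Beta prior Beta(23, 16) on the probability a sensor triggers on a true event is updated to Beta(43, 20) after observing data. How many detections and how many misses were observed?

Beta is conjugate to the binomial likelihood: posterior = Beta(a+s, b+f).
So s = 43 − 23 = 20 and f = 20 − 16 = 4.

20 detections and 4 misses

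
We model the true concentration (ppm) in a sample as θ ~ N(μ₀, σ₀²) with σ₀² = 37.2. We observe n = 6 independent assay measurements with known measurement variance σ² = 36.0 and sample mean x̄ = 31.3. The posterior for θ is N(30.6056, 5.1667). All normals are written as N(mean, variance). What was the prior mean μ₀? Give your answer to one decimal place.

μ₀ = 26.3

The posterior mean is a precision-weighted average: μ_n = (τ₀μ₀ + τ_data·x̄)/(τ₀+τ_data), with τ₀=1/σ₀² and τ_data=n/σ².
Here τ₀ = 1/37.2 = 0.026882 and τ_data = 6/36.0 = 0.166667, so τ_n = 0.193549.
Rearranging for μ₀: μ₀ = (μ_n·τ_n − τ_data·x̄)/τ₀ = (30.6056·0.193549 − 0.166667·31.3) / 0.026882 = 0.707006/0.026882 ≈ 26.3.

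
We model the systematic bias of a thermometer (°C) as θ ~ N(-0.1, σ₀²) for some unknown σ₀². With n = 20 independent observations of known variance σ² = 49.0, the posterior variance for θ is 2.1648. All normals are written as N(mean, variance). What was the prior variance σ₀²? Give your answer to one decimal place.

σ₀² = 18.6

For the Normal–Normal model with known σ², precisions add: τ_n = τ₀ + n/σ².
So 1/σ₀² = 1/2.1648 − 20/49.0 = 0.461936 − 0.408163 = 0.053773.
Hence σ₀² = 1/0.053773 ≈ 18.6.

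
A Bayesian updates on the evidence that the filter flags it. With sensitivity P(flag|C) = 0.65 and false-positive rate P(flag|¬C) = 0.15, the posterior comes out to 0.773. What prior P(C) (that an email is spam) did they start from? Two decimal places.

Bayes' rule in odds form gives O(C|E) = O(C)·[P(E|C)/P(E|¬C)], hence O(C) = O(C|E)/LR.
Posterior odds = 0.773/(1−0.773) = 3.4053. LR = 0.65/0.15 = 4.3333.
Prior odds = 3.4053/4.3333 = 0.7858, so P(C) = 0.7858/(1+0.7858) ≈ 0.44.

P(C) = 0.44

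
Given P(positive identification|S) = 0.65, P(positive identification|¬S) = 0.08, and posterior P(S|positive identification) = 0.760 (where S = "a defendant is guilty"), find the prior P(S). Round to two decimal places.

P(S) = 0.28

Bayes' rule in odds form gives O(S|E) = O(S)·[P(E|S)/P(E|¬S)], hence O(S) = O(S|E)/LR.
Posterior odds = 0.760/(1−0.760) = 3.1667. LR = 0.65/0.08 = 8.1250.
Prior odds = 3.1667/8.1250 = 0.3897, so P(S) = 0.3897/(1+0.3897) ≈ 0.28.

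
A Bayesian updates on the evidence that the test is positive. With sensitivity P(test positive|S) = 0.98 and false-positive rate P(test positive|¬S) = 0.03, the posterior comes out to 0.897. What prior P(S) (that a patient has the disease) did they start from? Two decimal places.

P(S) = 0.21

Bayes' rule in odds form gives O(S|E) = O(S)·[P(E|S)/P(E|¬S)], hence O(S) = O(S|E)/LR.
Posterior odds = 0.897/(1−0.897) = 8.7087. LR = 0.98/0.03 = 32.6667.
Prior odds = 8.7087/32.6667 = 0.2666, so P(S) = 0.2666/(1+0.2666) ≈ 0.21.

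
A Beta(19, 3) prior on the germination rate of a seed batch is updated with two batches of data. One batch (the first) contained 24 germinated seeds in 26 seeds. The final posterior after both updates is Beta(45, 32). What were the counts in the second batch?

Because Beta–binomial updating is additive in the counts, the combined data contributed (α_post−α_prior, β_post−β_prior) successes and failures.
Total across both batches: 45−19=26 germinated seeds, 32−3=29 non-germinating seeds.
Subtract the first batch: 26−24=2 germinated seeds and 29−2=27 non-germinating seeds.

2 germinated seeds and 27 non-germinating seeds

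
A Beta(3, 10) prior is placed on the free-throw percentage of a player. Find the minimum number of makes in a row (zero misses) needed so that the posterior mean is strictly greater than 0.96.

k = 238

After k makes and 0 misses the posterior is Beta(3+k, 10), with mean (3+k)/(3+10+k).
Set (3+k)/(13+k) > 0.96 and solve: k > (0.96·13 − 3)/(1 − 0.96) = 237.000.
The smallest integer exceeding 237.000 is 238, and checking k=238: (241)/(251) = 0.9602 > 0.96.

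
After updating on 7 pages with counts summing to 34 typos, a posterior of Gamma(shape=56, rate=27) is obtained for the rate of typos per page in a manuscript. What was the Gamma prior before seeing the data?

Gamma(shape=22, rate=20)

Gamma–Poisson conjugacy: posterior shape = α + Σxᵢ, posterior rate = β + n.
So α = 56 − 34 = 22 and β = 27 − 7 = 20.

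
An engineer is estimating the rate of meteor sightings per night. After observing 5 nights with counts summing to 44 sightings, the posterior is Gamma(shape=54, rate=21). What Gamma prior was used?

A Gamma(α, β) prior (rate parametrization) on a Poisson rate with n observations summing to S gives posterior Gamma(α+S, β+n).
So α = 54 − 44 = 10 and β = 21 − 5 = 16.

Gamma(shape=10, rate=16)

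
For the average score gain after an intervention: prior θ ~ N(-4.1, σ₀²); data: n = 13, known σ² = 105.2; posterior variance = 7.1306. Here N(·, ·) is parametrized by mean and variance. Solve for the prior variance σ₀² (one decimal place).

For the Normal–Normal model with known σ², precisions add: τ_n = τ₀ + n/σ².
So 1/σ₀² = 1/7.1306 − 13/105.2 = 0.140241 − 0.123574 = 0.016667.
Hence σ₀² = 1/0.016667 ≈ 60.0.

σ₀² = 60.0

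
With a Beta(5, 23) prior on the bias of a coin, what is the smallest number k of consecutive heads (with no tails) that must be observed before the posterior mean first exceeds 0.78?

After k heads and 0 tails the posterior is Beta(5+k, 23), with mean (5+k)/(5+23+k).
Set (5+k)/(28+k) > 0.78 and solve: k > (0.78·28 − 5)/(1 − 0.78) = 76.545.
The smallest integer exceeding 76.545 is 77, and checking k=77: (82)/(105) = 0.7810 > 0.78.

k = 77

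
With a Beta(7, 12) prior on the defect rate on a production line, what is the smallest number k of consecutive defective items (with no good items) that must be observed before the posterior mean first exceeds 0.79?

After k defective items and 0 good items the posterior is Beta(7+k, 12), with mean (7+k)/(7+12+k).
Set (7+k)/(19+k) > 0.79 and solve: k > (0.79·19 − 7)/(1 − 0.79) = 38.143.
The smallest integer exceeding 38.143 is 39.

k = 39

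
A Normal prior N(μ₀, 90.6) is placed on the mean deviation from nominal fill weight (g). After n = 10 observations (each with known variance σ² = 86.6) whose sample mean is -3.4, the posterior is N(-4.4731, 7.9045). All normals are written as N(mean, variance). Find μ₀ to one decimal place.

μ₀ = -15.7

The posterior mean is a precision-weighted average: μ_n = (τ₀μ₀ + τ_data·x̄)/(τ₀+τ_data), with τ₀=1/σ₀² and τ_data=n/σ².
Here τ₀ = 1/90.6 = 0.011038 and τ_data = 10/86.6 = 0.115473, so τ_n = 0.126511.
Rearranging for μ₀: μ₀ = (μ_n·τ_n − τ_data·x̄)/τ₀ = (-4.4731·0.126511 − 0.115473·-3.4) / 0.011038 = -0.173288/0.011038 ≈ -15.7.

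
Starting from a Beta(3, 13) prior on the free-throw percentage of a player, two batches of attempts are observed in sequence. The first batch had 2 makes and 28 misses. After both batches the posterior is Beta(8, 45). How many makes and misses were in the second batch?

Because Beta–binomial updating is additive in the counts, the combined data contributed (α_post−α_prior, β_post−β_prior) successes and failures.
Total across both batches: 8−3=5 makes, 45−13=32 misses.
Subtract the first batch: 5−2=3 makes and 32−28=4 misses.

3 makes and 4 misses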